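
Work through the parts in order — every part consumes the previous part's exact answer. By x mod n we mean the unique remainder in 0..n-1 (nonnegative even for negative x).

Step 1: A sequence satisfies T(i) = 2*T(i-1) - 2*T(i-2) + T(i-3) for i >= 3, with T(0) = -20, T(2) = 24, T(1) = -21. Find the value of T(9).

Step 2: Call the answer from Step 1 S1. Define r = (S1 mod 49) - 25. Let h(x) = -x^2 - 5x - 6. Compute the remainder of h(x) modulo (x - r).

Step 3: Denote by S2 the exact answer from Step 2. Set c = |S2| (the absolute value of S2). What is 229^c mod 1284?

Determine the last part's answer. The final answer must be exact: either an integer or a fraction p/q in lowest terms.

Step 1: T(3) = 2*(24) - 2*(-21) + 1*(-20) = 70; iterating: T(3)=70, T(4)=71, T(5)=26, T(6)=-20, T(7)=-21, T(8)=24, T(9)=70; answer 70
Step 2: S1 = 70; r = -4; remainder = value at the root: -1*(-4)^2 - 5*(-4)^1 - 6 = (-16) + (20) + (-6) = -2; answer -2
Step 3: S2 = -2; c = 2; squarings mod 1284: 229^1=229, 229^2=1081; 229^2 = 229^2 = 1081 (mod 1284); answer 1081

1081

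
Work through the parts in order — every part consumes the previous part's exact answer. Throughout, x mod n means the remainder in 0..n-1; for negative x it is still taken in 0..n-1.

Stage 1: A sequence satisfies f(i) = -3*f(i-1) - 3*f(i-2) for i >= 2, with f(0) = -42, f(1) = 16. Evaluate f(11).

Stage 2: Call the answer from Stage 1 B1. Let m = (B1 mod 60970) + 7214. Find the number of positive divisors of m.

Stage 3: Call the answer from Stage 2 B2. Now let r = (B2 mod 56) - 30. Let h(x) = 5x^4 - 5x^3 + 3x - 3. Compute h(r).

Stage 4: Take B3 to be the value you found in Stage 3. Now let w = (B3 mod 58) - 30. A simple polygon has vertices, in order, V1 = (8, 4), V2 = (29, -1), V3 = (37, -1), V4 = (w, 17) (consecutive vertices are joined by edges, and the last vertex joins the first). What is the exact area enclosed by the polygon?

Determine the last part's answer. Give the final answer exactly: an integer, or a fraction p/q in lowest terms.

Stage 1: f(2) = -3*(16) - 3*(-42) = 78; iterating: f(2)=78, f(3)=-282, f(4)=612, f(5)=-990, f(6)=1134, f(7)=-432, f(8)=-2106, f(9)=7614, f(10)=-16524, f(11)=26730; answer 26730
Stage 2: B1 = 26730; m = 33944; 33944 = 2^3 * 4243; number of divisors = (3+1) * (1+1) = 8; answer 8
Stage 3: B2 = 8; r = -22; 5*(-22)^4 - 5*(-22)^3 + 3*(-22)^1 - 3 = (1171280) + (53240) + (-66) + (-3) = 1224451; answer 1224451
Stage 4: B3 = 1224451; w = -17; cross terms: (8*-1 - 29*4)=-124, (29*-1 - 37*-1)=8, (37*17 - -17*-1)=612, (-17*4 - 8*17)=-204; twice the area = |292| = 292; area = 146; answer 146

146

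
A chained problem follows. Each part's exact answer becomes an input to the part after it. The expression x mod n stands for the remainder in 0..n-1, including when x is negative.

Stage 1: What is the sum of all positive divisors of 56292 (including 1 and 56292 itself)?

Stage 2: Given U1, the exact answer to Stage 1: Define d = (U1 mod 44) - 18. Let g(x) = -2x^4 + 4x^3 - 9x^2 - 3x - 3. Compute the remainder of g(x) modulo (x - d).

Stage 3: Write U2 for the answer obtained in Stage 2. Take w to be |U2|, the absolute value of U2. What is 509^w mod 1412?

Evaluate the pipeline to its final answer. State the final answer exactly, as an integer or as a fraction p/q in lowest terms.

Stage 1: 56292 = 2^2 * 3 * 4691; sigma = (1 + 2 + 4) * (1 + 3) * (1 + 4691) = 7 * 4 * 4692 = 131376; answer 131376
Stage 2: U1 = 131376; d = 18; remainder = value at the root: -2*(18)^4 + 4*(18)^3 - 9*(18)^2 - 3*(18)^1 - 3 = (-209952) + (23328) + (-2916) + (-54) + (-3) = -189597; answer -189597
Stage 3: U2 = -189597; w = 189597; squarings mod 1412: 509^1=509, 509^2=685, 509^4=441, 509^8=1037, 509^16=837, 509^32=217, 509^64=493, 509^128=185, 509^256=337, 509^512=609, 509^1024=937, 509^2048=1117, 509^4096=893, 509^8192=1081, 509^16384=837, 509^32768=217, 509^65536=493, 509^131072=185; 509^189597 = 509^1 * 509^4 * 509^8 * 509^16 * 509^128 * 509^1024 * 509^8192 * 509^16384 * 509^32768 * 509^131072 = 861 (mod 1412); answer 861

861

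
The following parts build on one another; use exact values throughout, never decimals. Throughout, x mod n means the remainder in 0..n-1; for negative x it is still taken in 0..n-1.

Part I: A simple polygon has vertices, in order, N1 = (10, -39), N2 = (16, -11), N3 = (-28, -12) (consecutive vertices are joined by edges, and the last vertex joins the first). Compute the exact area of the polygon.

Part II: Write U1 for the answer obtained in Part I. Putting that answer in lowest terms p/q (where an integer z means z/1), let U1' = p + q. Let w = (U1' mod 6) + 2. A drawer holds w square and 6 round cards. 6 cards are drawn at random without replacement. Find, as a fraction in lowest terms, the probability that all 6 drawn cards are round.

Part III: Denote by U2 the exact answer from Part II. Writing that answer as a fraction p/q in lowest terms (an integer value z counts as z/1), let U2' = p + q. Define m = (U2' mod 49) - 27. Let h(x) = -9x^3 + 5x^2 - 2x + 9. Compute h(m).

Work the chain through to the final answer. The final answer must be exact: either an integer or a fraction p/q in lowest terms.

16305

Part I: cross terms: (10*-11 - 16*-39)=514, (16*-12 - -28*-11)=-500, (-28*-39 - 10*-12)=1212; twice the area = |1226| = 1226; area = 613; answer 613
Part II: U1 = 613; threaded value p + q = 614; w = 4; total draws C(10,6) = 210; favorable C(6,6) = 1; P = 1/210; answer 1/210
Part III: U2 = 1/210; threaded value p + q = 211; m = -12; -9*(-12)^3 + 5*(-12)^2 - 2*(-12)^1 + 9 = (15552) + (720) + (24) + (9) = 16305; answer 16305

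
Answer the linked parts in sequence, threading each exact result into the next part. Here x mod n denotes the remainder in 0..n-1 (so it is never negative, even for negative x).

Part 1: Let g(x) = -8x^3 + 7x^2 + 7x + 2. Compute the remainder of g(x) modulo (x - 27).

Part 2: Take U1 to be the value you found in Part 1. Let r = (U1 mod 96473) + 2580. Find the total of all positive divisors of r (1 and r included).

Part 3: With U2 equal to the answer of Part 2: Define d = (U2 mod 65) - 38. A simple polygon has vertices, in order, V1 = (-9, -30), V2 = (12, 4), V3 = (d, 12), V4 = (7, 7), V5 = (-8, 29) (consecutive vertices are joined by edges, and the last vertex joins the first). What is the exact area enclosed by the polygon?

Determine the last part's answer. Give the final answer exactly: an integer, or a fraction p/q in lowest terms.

Part 1: remainder = value at the root: -8*(27)^3 + 7*(27)^2 + 7*(27)^1 + 2 = (-157464) + (5103) + (189) + (2) = -152170; answer -152170
Part 2: U1 = -152170; r = 43356; 43356 = 2^2 * 3 * 3613; sigma = (1 + 2 + 4) * (1 + 3) * (1 + 3613) = 7 * 4 * 3614 = 101192; answer 101192
Part 3: U2 = 101192; d = 14; cross terms: (-9*4 - 12*-30)=324, (12*12 - 14*4)=88, (14*7 - 7*12)=14, (7*29 - -8*7)=259, (-8*-30 - -9*29)=501; twice the area = |1186| = 1186; area = 593; answer 593

593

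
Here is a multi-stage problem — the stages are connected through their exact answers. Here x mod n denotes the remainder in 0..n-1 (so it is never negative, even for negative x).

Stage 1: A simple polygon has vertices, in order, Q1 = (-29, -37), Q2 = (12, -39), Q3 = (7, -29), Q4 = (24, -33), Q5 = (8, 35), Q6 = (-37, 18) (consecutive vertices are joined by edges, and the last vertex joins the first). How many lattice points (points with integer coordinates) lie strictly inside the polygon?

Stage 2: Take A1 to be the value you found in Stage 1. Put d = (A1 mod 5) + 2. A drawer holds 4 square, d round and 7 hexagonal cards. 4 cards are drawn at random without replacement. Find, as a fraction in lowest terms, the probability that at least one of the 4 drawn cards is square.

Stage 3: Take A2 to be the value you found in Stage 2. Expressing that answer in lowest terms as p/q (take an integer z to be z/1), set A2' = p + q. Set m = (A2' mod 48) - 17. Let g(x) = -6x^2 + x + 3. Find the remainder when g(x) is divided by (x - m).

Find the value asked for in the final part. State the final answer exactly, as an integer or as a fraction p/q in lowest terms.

-3429

Stage 1: cross terms: (-29*-39 - 12*-37)=1575, (12*-29 - 7*-39)=-75, (7*-33 - 24*-29)=465, (24*35 - 8*-33)=1104, (8*18 - -37*35)=1439, (-37*-37 - -29*18)=1891; twice the area = |6399| = 6399; area = 6399/2; boundary points = 1 + 5 + 1 + 4 + 1 + 1 = 13; strictly interior points = area - boundary/2 + 1 = 3194; answer 3194
Stage 2: A1 = 3194; d = 6; total draws C(17,4) = 2380; complement C(13,4) = 715; favorable 2380 - 715 = 1665; P = 333/476; answer 333/476
Stage 3: A2 = 333/476; threaded value p + q = 809; m = 24; remainder = value at the root: -6*(24)^2 + 1*(24)^1 + 3 = (-3456) + (24) + (3) = -3429; answer -3429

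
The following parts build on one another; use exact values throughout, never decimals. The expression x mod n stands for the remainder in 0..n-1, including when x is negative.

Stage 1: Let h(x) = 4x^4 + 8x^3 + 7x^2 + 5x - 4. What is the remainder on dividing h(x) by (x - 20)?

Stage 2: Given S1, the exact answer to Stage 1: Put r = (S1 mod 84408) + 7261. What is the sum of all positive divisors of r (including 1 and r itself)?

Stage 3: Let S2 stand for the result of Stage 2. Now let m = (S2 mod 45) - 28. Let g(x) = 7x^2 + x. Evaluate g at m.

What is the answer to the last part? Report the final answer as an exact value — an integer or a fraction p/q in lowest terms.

5460

Stage 1: remainder = value at the root: 4*(20)^4 + 8*(20)^3 + 7*(20)^2 + 5*(20)^1 - 4 = (640000) + (64000) + (2800) + (100) + (-4) = 706896; answer 706896
Stage 2: S1 = 706896; r = 38893; 38893 = 19 * 23 * 89; sigma = (1 + 19) * (1 + 23) * (1 + 89) = 20 * 24 * 90 = 43200; answer 43200
Stage 3: S2 = 43200; m = -28; 7*(-28)^2 + 1*(-28)^1 = (5488) + (-28) = 5460; answer 5460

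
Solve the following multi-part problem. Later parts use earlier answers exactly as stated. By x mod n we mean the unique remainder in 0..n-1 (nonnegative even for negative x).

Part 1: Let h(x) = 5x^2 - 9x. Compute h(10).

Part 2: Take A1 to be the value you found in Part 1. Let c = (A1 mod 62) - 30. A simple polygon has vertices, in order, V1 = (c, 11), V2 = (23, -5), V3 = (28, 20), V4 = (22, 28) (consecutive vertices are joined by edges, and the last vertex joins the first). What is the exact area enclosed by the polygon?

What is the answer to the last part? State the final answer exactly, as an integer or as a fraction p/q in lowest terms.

669/2

Part 1: 5*(10)^2 - 9*(10)^1 = (500) + (-90) = 410; answer 410
Part 2: A1 = 410; c = 8; cross terms: (8*-5 - 23*11)=-293, (23*20 - 28*-5)=600, (28*28 - 22*20)=344, (22*11 - 8*28)=18; twice the area = |669| = 669; area = 669/2; answer 669/2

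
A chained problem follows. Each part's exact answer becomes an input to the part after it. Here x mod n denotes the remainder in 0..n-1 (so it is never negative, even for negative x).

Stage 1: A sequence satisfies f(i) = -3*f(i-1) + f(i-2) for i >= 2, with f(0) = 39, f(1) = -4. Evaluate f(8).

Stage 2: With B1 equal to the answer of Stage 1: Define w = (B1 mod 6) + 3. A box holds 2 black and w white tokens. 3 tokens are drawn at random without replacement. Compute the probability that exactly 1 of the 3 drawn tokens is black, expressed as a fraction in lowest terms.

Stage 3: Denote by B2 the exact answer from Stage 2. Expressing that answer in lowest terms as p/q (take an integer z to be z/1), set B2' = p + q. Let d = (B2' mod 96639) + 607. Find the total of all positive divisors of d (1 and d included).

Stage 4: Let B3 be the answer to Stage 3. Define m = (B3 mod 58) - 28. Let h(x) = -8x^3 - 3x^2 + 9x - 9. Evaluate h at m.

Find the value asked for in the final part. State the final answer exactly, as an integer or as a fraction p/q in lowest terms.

25

Stage 1: f(2) = -3*(-4) + 1*(39) = 51; iterating: f(2)=51, f(3)=-157, f(4)=522, f(5)=-1723, f(6)=5691, f(7)=-18796, f(8)=62079; answer 62079
Stage 2: B1 = 62079; w = 6; total draws C(8,3) = 56; favorable C(2,1)*C(6,2) = 30; P = 15/28; answer 15/28
Stage 3: B2 = 15/28; threaded value p + q = 43; d = 650; 650 = 2 * 5^2 * 13; sigma = (1 + 2) * (1 + 5 + 25) * (1 + 13) = 3 * 31 * 14 = 1302; answer 1302
Stage 4: B3 = 1302; m = -2; -8*(-2)^3 - 3*(-2)^2 + 9*(-2)^1 - 9 = (64) + (-12) + (-18) + (-9) = 25; answer 25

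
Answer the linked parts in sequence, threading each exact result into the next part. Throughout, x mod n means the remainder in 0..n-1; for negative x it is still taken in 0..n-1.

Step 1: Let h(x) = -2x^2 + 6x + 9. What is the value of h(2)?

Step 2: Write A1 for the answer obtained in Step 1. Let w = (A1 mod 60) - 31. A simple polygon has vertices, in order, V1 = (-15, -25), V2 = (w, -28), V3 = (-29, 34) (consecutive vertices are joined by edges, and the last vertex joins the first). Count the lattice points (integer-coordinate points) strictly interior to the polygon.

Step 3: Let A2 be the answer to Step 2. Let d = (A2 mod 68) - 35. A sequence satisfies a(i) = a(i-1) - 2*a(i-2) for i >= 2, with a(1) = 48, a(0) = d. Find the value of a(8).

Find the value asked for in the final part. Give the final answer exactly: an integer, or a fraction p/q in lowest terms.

-214

Step 1: -2*(2)^2 + 6*(2)^1 + 9 = (-8) + (12) + (9) = 13; answer 13
Step 2: A1 = 13; w = -18; cross terms: (-15*-28 - -18*-25)=-30, (-18*34 - -29*-28)=-1424, (-29*-25 - -15*34)=1235; twice the area = |-219| = 219; area = 219/2; boundary points = 3 + 1 + 1 = 5; strictly interior points = area - boundary/2 + 1 = 108; answer 108
Step 3: A2 = 108; d = 5; a(2) = 1*(48) - 2*(5) = 38; iterating: a(2)=38, a(3)=-58, a(4)=-134, a(5)=-18, a(6)=250, a(7)=286, a(8)=-214; answer -214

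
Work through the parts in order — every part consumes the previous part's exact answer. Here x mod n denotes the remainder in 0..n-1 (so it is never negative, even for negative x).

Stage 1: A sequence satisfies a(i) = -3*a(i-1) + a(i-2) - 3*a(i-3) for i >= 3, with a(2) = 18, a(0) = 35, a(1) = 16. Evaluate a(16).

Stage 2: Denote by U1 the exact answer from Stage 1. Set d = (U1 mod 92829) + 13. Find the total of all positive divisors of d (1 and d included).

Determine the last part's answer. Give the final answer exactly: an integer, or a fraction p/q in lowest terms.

Stage 1: a(3) = -3*(18) + 1*(16) - 3*(35) = -143; iterating: a(3)=-143, a(4)=399, a(5)=-1394, a(6)=5010, a(7)=-17621, a(8)=62055, a(9)=-218816, a(10)=771366, a(11)=-2719079, a(12)=9585051, a(13)=-33788330, a(14)=119107278, a(15)=-419865317, a(16)=1480068219; answer 1480068219
Stage 2: U1 = 1480068219; d = 2656; 2656 = 2^5 * 83; sigma = (1 + 2 + 4 + 8 + 16 + 32) * (1 + 83) = 63 * 84 = 5292; answer 5292

5292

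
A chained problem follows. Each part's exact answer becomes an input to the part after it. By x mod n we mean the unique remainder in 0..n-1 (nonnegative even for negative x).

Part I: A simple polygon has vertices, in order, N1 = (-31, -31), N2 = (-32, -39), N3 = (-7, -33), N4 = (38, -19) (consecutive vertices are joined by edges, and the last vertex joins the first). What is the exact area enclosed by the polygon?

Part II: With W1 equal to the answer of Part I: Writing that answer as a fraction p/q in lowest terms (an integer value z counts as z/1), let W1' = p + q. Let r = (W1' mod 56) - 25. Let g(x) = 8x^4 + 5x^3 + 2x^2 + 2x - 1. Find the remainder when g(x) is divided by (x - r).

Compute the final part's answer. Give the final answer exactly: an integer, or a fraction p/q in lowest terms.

Part I: cross terms: (-31*-39 - -32*-31)=217, (-32*-33 - -7*-39)=783, (-7*-19 - 38*-33)=1387, (38*-31 - -31*-19)=-1767; twice the area = |620| = 620; area = 310; answer 310
Part II: W1 = 310; threaded value p + q = 311; r = 6; remainder = value at the root: 8*(6)^4 + 5*(6)^3 + 2*(6)^2 + 2*(6)^1 - 1 = (10368) + (1080) + (72) + (12) + (-1) = 11531; answer 11531

11531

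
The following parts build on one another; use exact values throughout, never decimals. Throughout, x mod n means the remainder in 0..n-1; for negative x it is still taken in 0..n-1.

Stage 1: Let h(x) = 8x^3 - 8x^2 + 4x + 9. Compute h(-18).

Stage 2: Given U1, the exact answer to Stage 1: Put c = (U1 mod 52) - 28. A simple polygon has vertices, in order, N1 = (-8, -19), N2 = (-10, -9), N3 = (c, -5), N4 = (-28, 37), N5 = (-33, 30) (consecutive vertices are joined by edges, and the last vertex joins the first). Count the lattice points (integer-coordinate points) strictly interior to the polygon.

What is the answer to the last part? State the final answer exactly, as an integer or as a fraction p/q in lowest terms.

725

Stage 1: 8*(-18)^3 - 8*(-18)^2 + 4*(-18)^1 + 9 = (-46656) + (-2592) + (-72) + (9) = -49311; answer -49311
Stage 2: U1 = -49311; c = 9; cross terms: (-8*-9 - -10*-19)=-118, (-10*-5 - 9*-9)=131, (9*37 - -28*-5)=193, (-28*30 - -33*37)=381, (-33*-19 - -8*30)=867; twice the area = |1454| = 1454; area = 727; boundary points = 2 + 1 + 1 + 1 + 1 = 6; strictly interior points = area - boundary/2 + 1 = 725; answer 725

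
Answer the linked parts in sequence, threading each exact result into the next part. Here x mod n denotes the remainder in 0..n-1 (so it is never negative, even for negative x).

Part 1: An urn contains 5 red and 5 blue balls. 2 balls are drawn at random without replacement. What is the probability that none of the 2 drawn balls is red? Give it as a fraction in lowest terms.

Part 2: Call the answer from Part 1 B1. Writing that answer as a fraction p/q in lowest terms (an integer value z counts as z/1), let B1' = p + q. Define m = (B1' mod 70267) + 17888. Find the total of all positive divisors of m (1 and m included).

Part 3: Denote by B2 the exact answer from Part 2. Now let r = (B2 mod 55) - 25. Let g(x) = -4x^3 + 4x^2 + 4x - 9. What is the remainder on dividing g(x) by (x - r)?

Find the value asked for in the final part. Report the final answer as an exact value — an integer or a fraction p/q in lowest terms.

Part 1: total draws C(10,2) = 45; favorable C(5,2) = 10; P = 2/9; answer 2/9
Part 2: B1 = 2/9; threaded value p + q = 11; m = 17899; 17899 = 7 * 2557; sigma = (1 + 7) * (1 + 2557) = 8 * 2558 = 20464; answer 20464
Part 3: B2 = 20464; r = -21; remainder = value at the root: -4*(-21)^3 + 4*(-21)^2 + 4*(-21)^1 - 9 = (37044) + (1764) + (-84) + (-9) = 38715; answer 38715

38715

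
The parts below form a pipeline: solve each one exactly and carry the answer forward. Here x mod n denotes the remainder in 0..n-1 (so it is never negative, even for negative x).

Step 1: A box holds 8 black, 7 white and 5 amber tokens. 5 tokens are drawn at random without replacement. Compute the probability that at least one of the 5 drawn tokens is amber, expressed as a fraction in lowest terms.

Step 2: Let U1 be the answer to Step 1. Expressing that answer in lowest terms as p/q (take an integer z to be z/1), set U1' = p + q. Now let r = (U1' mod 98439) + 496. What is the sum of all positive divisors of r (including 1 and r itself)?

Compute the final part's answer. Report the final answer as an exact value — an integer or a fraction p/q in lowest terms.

13680

Step 1: total draws C(20,5) = 15504; complement C(15,5) = 3003; favorable 15504 - 3003 = 12501; P = 4167/5168; answer 4167/5168
Step 2: U1 = 4167/5168; threaded value p + q = 9335; r = 9831; 9831 = 3 * 29 * 113; sigma = (1 + 3) * (1 + 29) * (1 + 113) = 4 * 30 * 114 = 13680; answer 13680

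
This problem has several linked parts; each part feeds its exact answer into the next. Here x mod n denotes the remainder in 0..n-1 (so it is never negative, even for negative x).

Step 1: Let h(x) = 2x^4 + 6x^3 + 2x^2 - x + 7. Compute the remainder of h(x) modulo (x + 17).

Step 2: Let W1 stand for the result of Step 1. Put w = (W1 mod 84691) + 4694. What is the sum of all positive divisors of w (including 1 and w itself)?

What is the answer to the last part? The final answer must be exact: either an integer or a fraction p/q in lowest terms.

Step 1: remainder = value at the root: 2*(-17)^4 + 6*(-17)^3 + 2*(-17)^2 - 1*(-17)^1 + 7 = (167042) + (-29478) + (578) + (17) + (7) = 138166; answer 138166
Step 2: W1 = 138166; w = 58169; 58169 is prime, so its only divisors are 1 and 58169; sigma = 1 + 58169 = 58170; answer 58170

58170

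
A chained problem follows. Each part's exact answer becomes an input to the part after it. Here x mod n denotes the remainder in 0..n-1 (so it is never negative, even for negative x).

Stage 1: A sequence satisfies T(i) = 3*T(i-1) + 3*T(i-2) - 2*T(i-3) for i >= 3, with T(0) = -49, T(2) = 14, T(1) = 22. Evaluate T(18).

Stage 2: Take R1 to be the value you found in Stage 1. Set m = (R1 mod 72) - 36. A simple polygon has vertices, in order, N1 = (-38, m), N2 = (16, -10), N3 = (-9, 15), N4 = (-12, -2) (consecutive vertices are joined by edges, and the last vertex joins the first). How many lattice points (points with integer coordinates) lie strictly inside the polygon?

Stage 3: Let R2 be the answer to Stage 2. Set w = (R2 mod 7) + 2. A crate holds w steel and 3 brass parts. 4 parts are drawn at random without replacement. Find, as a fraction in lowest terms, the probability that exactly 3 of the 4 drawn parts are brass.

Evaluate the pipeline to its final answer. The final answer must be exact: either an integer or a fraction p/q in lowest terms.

4/35

Stage 1: T(3) = 3*(14) + 3*(22) - 2*(-49) = 206; iterating: T(3)=206, T(4)=616, T(5)=2438, T(6)=8750, T(7)=32332, T(8)=118370, T(9)=434606, T(10)=1594264, T(11)=5849870, T(12)=21463190, T(13)=78750652, T(14)=288941786, T(15)=1060150934, T(16)=3889776856, T(17)=14271899798, T(18)=52364728094; answer 52364728094
Stage 2: R1 = 52364728094; m = -22; cross terms: (-38*-10 - 16*-22)=732, (16*15 - -9*-10)=150, (-9*-2 - -12*15)=198, (-12*-22 - -38*-2)=188; twice the area = |1268| = 1268; area = 634; boundary points = 6 + 25 + 1 + 2 = 34; strictly interior points = area - boundary/2 + 1 = 618; answer 618
Stage 3: R2 = 618; w = 4; total draws C(7,4) = 35; favorable C(3,3)*C(4,1) = 4; P = 4/35; answer 4/35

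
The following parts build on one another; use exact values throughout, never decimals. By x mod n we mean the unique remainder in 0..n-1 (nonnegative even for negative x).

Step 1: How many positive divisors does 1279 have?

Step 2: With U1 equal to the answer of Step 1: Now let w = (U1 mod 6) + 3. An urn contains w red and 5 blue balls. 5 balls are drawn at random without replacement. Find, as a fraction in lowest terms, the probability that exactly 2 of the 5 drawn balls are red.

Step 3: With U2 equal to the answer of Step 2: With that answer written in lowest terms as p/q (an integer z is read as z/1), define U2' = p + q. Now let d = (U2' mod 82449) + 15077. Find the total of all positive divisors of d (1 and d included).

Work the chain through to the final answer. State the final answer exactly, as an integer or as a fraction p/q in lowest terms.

Step 1: 1279 is prime, so its only divisors are 1 and 1279; count = 2; answer 2
Step 2: U1 = 2; w = 5; total draws C(10,5) = 252; favorable C(5,2)*C(5,3) = 100; P = 25/63; answer 25/63
Step 3: U2 = 25/63; threaded value p + q = 88; d = 15165; 15165 = 3^2 * 5 * 337; sigma = (1 + 3 + 9) * (1 + 5) * (1 + 337) = 13 * 6 * 338 = 26364; answer 26364

26364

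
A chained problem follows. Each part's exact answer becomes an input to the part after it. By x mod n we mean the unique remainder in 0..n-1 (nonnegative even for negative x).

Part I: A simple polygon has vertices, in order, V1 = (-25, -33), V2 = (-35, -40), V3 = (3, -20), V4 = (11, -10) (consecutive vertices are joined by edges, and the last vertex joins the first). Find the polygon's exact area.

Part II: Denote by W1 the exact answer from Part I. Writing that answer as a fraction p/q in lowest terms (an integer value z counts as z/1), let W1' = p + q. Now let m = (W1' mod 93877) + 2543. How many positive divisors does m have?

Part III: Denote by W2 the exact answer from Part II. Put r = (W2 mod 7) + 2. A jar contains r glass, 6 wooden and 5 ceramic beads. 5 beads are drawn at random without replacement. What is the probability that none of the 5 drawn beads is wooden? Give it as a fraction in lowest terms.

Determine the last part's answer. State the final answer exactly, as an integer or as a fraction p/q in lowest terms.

4/143

Part I: cross terms: (-25*-40 - -35*-33)=-155, (-35*-20 - 3*-40)=820, (3*-10 - 11*-20)=190, (11*-33 - -25*-10)=-613; twice the area = |242| = 242; area = 121; answer 121
Part II: W1 = 121; threaded value p + q = 122; m = 2665; 2665 = 5 * 13 * 41; number of divisors = (1+1) * (1+1) * (1+1) = 8; answer 8
Part III: W2 = 8; r = 3; total draws C(14,5) = 2002; favorable C(8,5) = 56; P = 4/143; answer 4/143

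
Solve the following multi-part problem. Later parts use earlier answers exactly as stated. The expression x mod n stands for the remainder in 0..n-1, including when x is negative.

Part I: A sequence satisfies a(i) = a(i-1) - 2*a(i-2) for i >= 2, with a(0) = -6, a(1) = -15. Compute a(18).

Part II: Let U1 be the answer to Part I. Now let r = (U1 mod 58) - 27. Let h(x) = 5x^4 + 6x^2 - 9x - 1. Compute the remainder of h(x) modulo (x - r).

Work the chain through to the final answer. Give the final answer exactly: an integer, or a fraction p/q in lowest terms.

1174381

Part I: a(2) = 1*(-15) - 2*(-6) = -3; iterating: a(2)=-3, a(3)=27, a(4)=33, a(5)=-21, a(6)=-87, a(7)=-45, a(8)=129, a(9)=219, a(10)=-39, a(11)=-477, a(12)=-399, a(13)=555, a(14)=1353, a(15)=243, a(16)=-2463, a(17)=-2949, a(18)=1977; answer 1977
Part II: U1 = 1977; r = -22; remainder = value at the root: 5*(-22)^4 + 6*(-22)^2 - 9*(-22)^1 - 1 = (1171280) + (2904) + (198) + (-1) = 1174381; answer 1174381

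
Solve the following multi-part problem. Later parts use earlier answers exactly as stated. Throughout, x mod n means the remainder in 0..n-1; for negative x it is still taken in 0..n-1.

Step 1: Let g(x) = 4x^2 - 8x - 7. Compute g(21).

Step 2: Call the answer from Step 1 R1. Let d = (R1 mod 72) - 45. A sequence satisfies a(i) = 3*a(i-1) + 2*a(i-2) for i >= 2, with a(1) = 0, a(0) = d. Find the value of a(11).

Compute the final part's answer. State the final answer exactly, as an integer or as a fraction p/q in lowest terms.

-6371760

Step 1: 4*(21)^2 - 8*(21)^1 - 7 = (1764) + (-168) + (-7) = 1589; answer 1589
Step 2: R1 = 1589; d = -40; a(2) = 3*(0) + 2*(-40) = -80; iterating: a(2)=-80, a(3)=-240, a(4)=-880, a(5)=-3120, a(6)=-11120, a(7)=-39600, a(8)=-141040, a(9)=-502320, a(10)=-1789040, a(11)=-6371760; answer -6371760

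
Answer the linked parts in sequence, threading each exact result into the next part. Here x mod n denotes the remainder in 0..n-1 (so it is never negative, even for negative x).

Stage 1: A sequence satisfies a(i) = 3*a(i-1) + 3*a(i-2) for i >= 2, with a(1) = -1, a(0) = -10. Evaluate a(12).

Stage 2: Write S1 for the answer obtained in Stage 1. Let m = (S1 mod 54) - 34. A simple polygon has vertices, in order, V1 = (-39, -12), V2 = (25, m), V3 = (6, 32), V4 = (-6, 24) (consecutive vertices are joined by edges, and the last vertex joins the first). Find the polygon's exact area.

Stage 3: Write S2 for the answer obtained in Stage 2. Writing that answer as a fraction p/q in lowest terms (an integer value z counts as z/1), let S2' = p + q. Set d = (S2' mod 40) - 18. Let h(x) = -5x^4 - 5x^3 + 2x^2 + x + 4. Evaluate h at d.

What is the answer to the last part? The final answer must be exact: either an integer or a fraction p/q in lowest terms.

Stage 1: a(2) = 3*(-1) + 3*(-10) = -33; iterating: a(2)=-33, a(3)=-102, a(4)=-405, a(5)=-1521, a(6)=-5778, a(7)=-21897, a(8)=-83025, a(9)=-314766, a(10)=-1193373, a(11)=-4524417, a(12)=-17153370; answer -17153370
Stage 2: S1 = -17153370; m = -34; cross terms: (-39*-34 - 25*-12)=1626, (25*32 - 6*-34)=1004, (6*24 - -6*32)=336, (-6*-12 - -39*24)=1008; twice the area = |3974| = 3974; area = 1987; answer 1987
Stage 3: S2 = 1987; threaded value p + q = 1988; d = 10; -5*(10)^4 - 5*(10)^3 + 2*(10)^2 + 1*(10)^1 + 4 = (-50000) + (-5000) + (200) + (10) + (4) = -54786; answer -54786

-54786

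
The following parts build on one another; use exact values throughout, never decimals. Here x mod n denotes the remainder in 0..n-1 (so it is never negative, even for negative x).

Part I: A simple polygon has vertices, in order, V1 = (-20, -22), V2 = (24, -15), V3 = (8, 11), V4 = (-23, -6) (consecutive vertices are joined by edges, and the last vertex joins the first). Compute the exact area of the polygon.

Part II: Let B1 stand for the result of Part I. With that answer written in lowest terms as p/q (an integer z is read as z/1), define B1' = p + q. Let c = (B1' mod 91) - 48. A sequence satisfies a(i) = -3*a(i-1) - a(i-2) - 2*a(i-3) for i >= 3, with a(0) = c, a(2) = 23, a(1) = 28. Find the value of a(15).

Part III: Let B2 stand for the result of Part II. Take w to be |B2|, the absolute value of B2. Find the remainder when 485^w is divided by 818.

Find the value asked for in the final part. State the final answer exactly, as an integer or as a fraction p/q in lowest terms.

Part I: cross terms: (-20*-15 - 24*-22)=828, (24*11 - 8*-15)=384, (8*-6 - -23*11)=205, (-23*-22 - -20*-6)=386; twice the area = |1803| = 1803; area = 1803/2; answer 1803/2
Part II: B1 = 1803/2; threaded value p + q = 1805; c = 28; a(3) = -3*(23) - 1*(28) - 2*(28) = -153; iterating: a(3)=-153, a(4)=380, a(5)=-1033, a(6)=3025, a(7)=-8802, a(8)=25447, a(9)=-73589, a(10)=212924, a(11)=-616077, a(12)=1782485, a(13)=-5157226, a(14)=14921347, a(15)=-43171785; answer -43171785
Part III: B2 = -43171785; w = 43171785; squarings mod 818: 485^1=485, 485^2=459, 485^4=455, 485^8=71, 485^16=133, 485^32=511, 485^64=179, 485^128=139, 485^256=507, 485^512=197, 485^1024=363, 485^2048=71, 485^4096=133, 485^8192=511, 485^16384=179, 485^32768=139, 485^65536=507, 485^131072=197, 485^262144=363, 485^524288=71, 485^1048576=133, 485^2097152=511, 485^4194304=179, 485^8388608=139, 485^16777216=507, 485^33554432=197; 485^43171785 = 485^1 * 485^8 * 485^64 * 485^128 * 485^256 * 485^512 * 485^1024 * 485^2048 * 485^4096 * 485^8192 * 485^32768 * 485^131072 * 485^1048576 * 485^8388608 * 485^33554432 = 325 (mod 818); answer 325

325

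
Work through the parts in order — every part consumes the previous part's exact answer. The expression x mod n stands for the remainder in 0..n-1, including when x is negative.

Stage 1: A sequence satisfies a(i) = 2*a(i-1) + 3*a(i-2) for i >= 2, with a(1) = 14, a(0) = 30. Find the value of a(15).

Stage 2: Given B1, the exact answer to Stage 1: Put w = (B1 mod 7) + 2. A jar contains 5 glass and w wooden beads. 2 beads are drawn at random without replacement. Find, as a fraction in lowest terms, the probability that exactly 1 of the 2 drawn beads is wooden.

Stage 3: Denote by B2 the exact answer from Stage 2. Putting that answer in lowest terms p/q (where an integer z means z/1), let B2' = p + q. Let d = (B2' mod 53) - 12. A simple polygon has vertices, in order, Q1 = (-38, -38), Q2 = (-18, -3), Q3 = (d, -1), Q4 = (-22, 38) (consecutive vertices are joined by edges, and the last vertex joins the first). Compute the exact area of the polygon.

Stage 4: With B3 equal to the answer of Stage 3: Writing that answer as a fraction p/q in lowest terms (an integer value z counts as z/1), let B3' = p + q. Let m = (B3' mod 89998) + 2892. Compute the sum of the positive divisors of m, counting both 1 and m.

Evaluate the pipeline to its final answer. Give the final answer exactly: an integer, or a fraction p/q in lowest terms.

8400

Stage 1: a(2) = 2*(14) + 3*(30) = 118; iterating: a(2)=118, a(3)=278, a(4)=910, a(5)=2654, a(6)=8038, a(7)=24038, a(8)=72190, a(9)=216494, a(10)=649558, a(11)=1948598, a(12)=5845870, a(13)=17537534, a(14)=52612678, a(15)=157837958; answer 157837958
Stage 2: B1 = 157837958; w = 7; total draws C(12,2) = 66; favorable C(7,1)*C(5,1) = 35; P = 35/66; answer 35/66
Stage 3: B2 = 35/66; threaded value p + q = 101; d = 36; cross terms: (-38*-3 - -18*-38)=-570, (-18*-1 - 36*-3)=126, (36*38 - -22*-1)=1346, (-22*-38 - -38*38)=2280; twice the area = |3182| = 3182; area = 1591; answer 1591
Stage 4: B3 = 1591; threaded value p + q = 1592; m = 4484; 4484 = 2^2 * 19 * 59; sigma = (1 + 2 + 4) * (1 + 19) * (1 + 59) = 7 * 20 * 60 = 8400; answer 8400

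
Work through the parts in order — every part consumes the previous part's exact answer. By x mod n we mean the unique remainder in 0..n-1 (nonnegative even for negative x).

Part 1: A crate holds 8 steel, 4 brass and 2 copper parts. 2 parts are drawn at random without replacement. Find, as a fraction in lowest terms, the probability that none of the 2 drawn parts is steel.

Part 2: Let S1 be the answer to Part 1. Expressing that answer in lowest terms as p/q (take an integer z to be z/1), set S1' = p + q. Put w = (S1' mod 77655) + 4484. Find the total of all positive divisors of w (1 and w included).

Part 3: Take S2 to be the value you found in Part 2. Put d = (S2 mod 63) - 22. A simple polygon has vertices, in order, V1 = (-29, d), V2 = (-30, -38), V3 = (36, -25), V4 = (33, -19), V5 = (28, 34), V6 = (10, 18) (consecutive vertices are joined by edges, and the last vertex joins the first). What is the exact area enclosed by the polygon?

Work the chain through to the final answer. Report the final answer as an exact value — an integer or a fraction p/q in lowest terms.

Part 1: total draws C(14,2) = 91; favorable C(6,2) = 15; P = 15/91; answer 15/91
Part 2: S1 = 15/91; threaded value p + q = 106; w = 4590; 4590 = 2 * 3^3 * 5 * 17; sigma = (1 + 2) * (1 + 3 + 9 + 27) * (1 + 5) * (1 + 17) = 3 * 40 * 6 * 18 = 12960; answer 12960
Part 3: S2 = 12960; d = 23; cross terms: (-29*-38 - -30*23)=1792, (-30*-25 - 36*-38)=2118, (36*-19 - 33*-25)=141, (33*34 - 28*-19)=1654, (28*18 - 10*34)=164, (10*23 - -29*18)=752; twice the area = |6621| = 6621; area = 6621/2; answer 6621/2

6621/2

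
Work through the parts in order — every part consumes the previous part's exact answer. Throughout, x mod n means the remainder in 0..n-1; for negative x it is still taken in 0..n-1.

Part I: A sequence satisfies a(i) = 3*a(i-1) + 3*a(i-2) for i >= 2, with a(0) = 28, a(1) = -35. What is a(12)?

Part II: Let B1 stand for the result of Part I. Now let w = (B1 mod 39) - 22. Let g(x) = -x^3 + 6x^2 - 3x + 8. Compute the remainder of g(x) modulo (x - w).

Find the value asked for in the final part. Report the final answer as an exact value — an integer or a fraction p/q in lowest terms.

Part I: a(2) = 3*(-35) + 3*(28) = -21; iterating: a(2)=-21, a(3)=-168, a(4)=-567, a(5)=-2205, a(6)=-8316, a(7)=-31563, a(8)=-119637, a(9)=-453600, a(10)=-1719711, a(11)=-6519933, a(12)=-24718932; answer -24718932
Part II: B1 = -24718932; w = -13; remainder = value at the root: -1*(-13)^3 + 6*(-13)^2 - 3*(-13)^1 + 8 = (2197) + (1014) + (39) + (8) = 3258; answer 3258

3258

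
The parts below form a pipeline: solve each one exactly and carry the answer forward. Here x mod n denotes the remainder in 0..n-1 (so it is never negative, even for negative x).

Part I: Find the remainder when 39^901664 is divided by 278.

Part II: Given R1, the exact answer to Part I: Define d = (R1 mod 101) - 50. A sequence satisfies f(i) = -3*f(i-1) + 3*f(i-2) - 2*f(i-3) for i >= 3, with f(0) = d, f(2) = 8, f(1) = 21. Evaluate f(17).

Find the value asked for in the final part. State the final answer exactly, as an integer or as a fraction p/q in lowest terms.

5456213042

Part I: squarings mod 278: 39^1=39, 39^2=131, 39^4=203, 39^8=65, 39^16=55, 39^32=245, 39^64=255, 39^128=251, 39^256=173, 39^512=183, 39^1024=129, 39^2048=239, 39^4096=131, 39^8192=203, 39^16384=65, 39^32768=55, 39^65536=245, 39^131072=255, 39^262144=251, 39^524288=173; 39^901664 = 39^32 * 39^512 * 39^16384 * 39^32768 * 39^65536 * 39^262144 * 39^524288 = 255 (mod 278); answer 255
Part II: R1 = 255; d = 3; f(3) = -3*(8) + 3*(21) - 2*(3) = 33; iterating: f(3)=33, f(4)=-117, f(5)=434, f(6)=-1719, f(7)=6693, f(8)=-26104, f(9)=101829, f(10)=-397185, f(11)=1549250, f(12)=-6042963, f(13)=23571009, f(14)=-91940416, f(15)=358620201, f(16)=-1398823869, f(17)=5456213042; answer 5456213042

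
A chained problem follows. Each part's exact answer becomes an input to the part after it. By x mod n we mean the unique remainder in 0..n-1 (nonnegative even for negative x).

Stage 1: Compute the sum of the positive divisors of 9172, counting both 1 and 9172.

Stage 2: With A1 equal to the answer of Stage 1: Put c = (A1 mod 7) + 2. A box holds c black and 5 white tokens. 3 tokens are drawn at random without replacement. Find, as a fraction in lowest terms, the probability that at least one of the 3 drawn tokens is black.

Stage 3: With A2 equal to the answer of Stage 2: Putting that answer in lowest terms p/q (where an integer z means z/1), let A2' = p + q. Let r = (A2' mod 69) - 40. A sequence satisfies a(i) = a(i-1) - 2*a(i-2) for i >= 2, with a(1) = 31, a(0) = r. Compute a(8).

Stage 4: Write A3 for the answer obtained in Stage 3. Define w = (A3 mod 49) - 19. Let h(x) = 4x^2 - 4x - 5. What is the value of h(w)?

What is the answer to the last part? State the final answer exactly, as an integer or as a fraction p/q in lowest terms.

Stage 1: 9172 = 2^2 * 2293; sigma = (1 + 2 + 4) * (1 + 2293) = 7 * 2294 = 16058; answer 16058
Stage 2: A1 = 16058; c = 2; total draws C(7,3) = 35; complement C(5,3) = 10; favorable 35 - 10 = 25; P = 5/7; answer 5/7
Stage 3: A2 = 5/7; threaded value p + q = 12; r = -28; a(2) = 1*(31) - 2*(-28) = 87; iterating: a(2)=87, a(3)=25, a(4)=-149, a(5)=-199, a(6)=99, a(7)=497, a(8)=299; answer 299
Stage 4: A3 = 299; w = -14; 4*(-14)^2 - 4*(-14)^1 - 5 = (784) + (56) + (-5) = 835; answer 835

835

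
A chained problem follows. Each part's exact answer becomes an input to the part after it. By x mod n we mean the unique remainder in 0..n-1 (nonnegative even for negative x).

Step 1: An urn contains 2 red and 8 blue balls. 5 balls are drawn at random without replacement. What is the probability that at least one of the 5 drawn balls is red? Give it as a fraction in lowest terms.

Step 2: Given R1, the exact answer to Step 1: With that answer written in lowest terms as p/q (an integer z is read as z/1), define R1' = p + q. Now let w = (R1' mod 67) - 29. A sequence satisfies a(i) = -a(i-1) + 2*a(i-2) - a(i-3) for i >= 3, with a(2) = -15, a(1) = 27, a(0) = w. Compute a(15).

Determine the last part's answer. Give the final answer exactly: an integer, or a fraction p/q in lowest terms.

Step 1: total draws C(10,5) = 252; complement C(8,5) = 56; favorable 252 - 56 = 196; P = 7/9; answer 7/9
Step 2: R1 = 7/9; threaded value p + q = 16; w = -13; a(3) = -1*(-15) + 2*(27) - 1*(-13) = 82; iterating: a(3)=82, a(4)=-139, a(5)=318, a(6)=-678, a(7)=1453, a(8)=-3127, a(9)=6711, a(10)=-14418, a(11)=30967, a(12)=-66514, a(13)=142866, a(14)=-306861, a(15)=659107; answer 659107

659107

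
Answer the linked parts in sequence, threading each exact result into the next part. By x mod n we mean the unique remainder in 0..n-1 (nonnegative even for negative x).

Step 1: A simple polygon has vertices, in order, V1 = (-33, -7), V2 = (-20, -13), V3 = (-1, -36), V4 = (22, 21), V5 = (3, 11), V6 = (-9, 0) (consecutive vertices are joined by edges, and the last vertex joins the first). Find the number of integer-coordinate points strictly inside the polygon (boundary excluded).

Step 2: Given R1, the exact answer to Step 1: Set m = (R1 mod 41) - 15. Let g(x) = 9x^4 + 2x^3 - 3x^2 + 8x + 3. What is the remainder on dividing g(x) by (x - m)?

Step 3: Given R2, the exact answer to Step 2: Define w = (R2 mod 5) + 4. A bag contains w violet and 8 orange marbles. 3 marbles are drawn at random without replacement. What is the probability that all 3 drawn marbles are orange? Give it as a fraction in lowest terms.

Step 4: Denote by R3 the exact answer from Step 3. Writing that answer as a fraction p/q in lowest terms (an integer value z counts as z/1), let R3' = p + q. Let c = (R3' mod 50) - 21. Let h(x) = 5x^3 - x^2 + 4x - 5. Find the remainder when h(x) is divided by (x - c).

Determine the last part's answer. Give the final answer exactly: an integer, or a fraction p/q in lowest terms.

-1145

Step 1: cross terms: (-33*-13 - -20*-7)=289, (-20*-36 - -1*-13)=707, (-1*21 - 22*-36)=771, (22*11 - 3*21)=179, (3*0 - -9*11)=99, (-9*-7 - -33*0)=63; twice the area = |2108| = 2108; area = 1054; boundary points = 1 + 1 + 1 + 1 + 1 + 1 = 6; strictly interior points = area - boundary/2 + 1 = 1052; answer 1052
Step 2: R1 = 1052; m = 12; remainder = value at the root: 9*(12)^4 + 2*(12)^3 - 3*(12)^2 + 8*(12)^1 + 3 = (186624) + (3456) + (-432) + (96) + (3) = 189747; answer 189747
Step 3: R2 = 189747; w = 6; total draws C(14,3) = 364; favorable C(8,3) = 56; P = 2/13; answer 2/13
Step 4: R3 = 2/13; threaded value p + q = 15; c = -6; remainder = value at the root: 5*(-6)^3 - 1*(-6)^2 + 4*(-6)^1 - 5 = (-1080) + (-36) + (-24) + (-5) = -1145; answer -1145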